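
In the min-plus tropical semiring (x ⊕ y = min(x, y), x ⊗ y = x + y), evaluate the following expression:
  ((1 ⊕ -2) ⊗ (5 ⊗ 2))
((1 ⊕ -2) ⊗ (5 ⊗ 2)) = 5

Expand innermost to outermost. Recall ⊕ takes the minimum of its arguments and ⊗ takes their sum. Working out the expression ((1 ⊕ -2) ⊗ (5 ⊗ 2)) gives 5.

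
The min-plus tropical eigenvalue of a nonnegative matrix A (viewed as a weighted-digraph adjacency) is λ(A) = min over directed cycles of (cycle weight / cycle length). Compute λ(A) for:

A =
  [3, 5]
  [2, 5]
λ(A) = 3

Enumerate directed cycles and compute their means (weight / length). Sample:
  cycle 0 → 0: weight = 3, length = 1, mean = 3/1 ≈ 3.000
  cycle 1 → 1: weight = 5, length = 1, mean = 5/1 ≈ 5.000
  cycle 0 → 1 → 0: weight = 7, length = 2, mean = 7/2 ≈ 3.500
  cycle 1 → 0 → 1: weight = 7, length = 2, mean = 7/2 ≈ 3.500
Minimum mean = 3.000, attained e.g. along the cycle 0 → 0 with weight 3 and length 1. So λ(A) = 3/1 = 3.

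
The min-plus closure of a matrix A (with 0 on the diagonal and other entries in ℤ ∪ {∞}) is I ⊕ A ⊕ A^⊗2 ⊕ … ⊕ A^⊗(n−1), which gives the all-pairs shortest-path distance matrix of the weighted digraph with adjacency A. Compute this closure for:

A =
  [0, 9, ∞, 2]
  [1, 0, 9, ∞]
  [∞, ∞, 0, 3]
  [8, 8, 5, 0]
Closure =
  [0, 9, 7, 2]
  [1, 0, 8, 3]
  [11, 11, 0, 3]
  [8, 8, 5, 0]

This is the Floyd-Warshall all-pairs shortest-path computation. For each intermediate vertex k = 0, 1, …, 3, update dist[i][j] ← min(dist[i][j], dist[i][k] + dist[k][j]). The final matrix gives, for each (i, j), the minimum total weight of any directed path from i to j (possibly empty when i = j).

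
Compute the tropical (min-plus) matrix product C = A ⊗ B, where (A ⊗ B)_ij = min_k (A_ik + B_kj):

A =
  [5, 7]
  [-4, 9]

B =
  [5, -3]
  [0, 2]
A ⊗ B =
  [7, 2]
  [1, -7]

Apply the min-plus product entry-by-entry:
  C[0][0] = min over k of (A[0][0] + B[0][0] = 5 + 5 = 10, A[0][1] + B[1][0] = 7 + 0 = 7) = 7 (attained at k = 1)
  C[0][1] = min over k of (A[0][0] + B[0][1] = 5 + -3 = 2, A[0][1] + B[1][1] = 7 + 2 = 9) = 2 (attained at k = 0)
  C[1][0] = min over k of (A[1][0] + B[0][0] = -4 + 5 = 1, A[1][1] + B[1][0] = 9 + 0 = 9) = 1 (attained at k = 0)
  C[1][1] = min over k of (A[1][0] + B[0][1] = -4 + -3 = -7, A[1][1] + B[1][1] = 9 + 2 = 11) = -7 (attained at k = 0)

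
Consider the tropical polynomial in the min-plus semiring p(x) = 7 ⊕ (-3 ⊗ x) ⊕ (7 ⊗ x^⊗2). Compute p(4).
p(4) = 1

A tropical monomial a ⊗ x^⊗i evaluates to a + i · x. Evaluating each term at x = 4:
  Term 0 contributes 7 + 0 · 4 = 7
  Term 1 contributes -3 + 1 · 4 = 1
  Term 2 contributes 7 + 2 · 4 = 15
p(4) = ⊕ of these = min[7, 1, 15] = 1.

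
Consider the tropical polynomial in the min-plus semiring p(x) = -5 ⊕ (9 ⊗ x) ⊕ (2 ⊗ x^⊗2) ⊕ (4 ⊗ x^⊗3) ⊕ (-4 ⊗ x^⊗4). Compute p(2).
p(2) = -5

A tropical monomial a ⊗ x^⊗i evaluates to a + i · x. Evaluating each term at x = 2:
  Term 0 contributes -5 + 0 · 2 = -5
  Term 1 contributes 9 + 1 · 2 = 11
  Term 2 contributes 2 + 2 · 2 = 6
  Term 3 contributes 4 + 3 · 2 = 10
  Term 4 contributes -4 + 4 · 2 = 4
p(2) = ⊕ of these = min[-5, 11, 6, 10, 4] = -5.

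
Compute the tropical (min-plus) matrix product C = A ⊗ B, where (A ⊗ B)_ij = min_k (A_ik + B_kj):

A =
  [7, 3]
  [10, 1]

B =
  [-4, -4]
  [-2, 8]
A ⊗ B =
  [1, 3]
  [-1, 6]

Apply the min-plus product entry-by-entry:
  C[0][0] = min over k of (A[0][0] + B[0][0] = 7 + -4 = 3, A[0][1] + B[1][0] = 3 + -2 = 1) = 1 (attained at k = 1)
  C[0][1] = min over k of (A[0][0] + B[0][1] = 7 + -4 = 3, A[0][1] + B[1][1] = 3 + 8 = 11) = 3 (attained at k = 0)
  C[1][0] = min over k of (A[1][0] + B[0][0] = 10 + -4 = 6, A[1][1] + B[1][0] = 1 + -2 = -1) = -1 (attained at k = 1)
  C[1][1] = min over k of (A[1][0] + B[0][1] = 10 + -4 = 6, A[1][1] + B[1][1] = 1 + 8 = 9) = 6 (attained at k = 0)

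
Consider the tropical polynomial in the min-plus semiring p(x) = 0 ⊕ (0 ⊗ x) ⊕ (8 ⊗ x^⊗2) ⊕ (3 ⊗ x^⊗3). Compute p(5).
p(5) = 0

A tropical monomial a ⊗ x^⊗i evaluates to a + i · x. Evaluating each term at x = 5:
  Term 0 contributes 0 + 0 · 5 = 0
  Term 1 contributes 0 + 1 · 5 = 5
  Term 2 contributes 8 + 2 · 5 = 18
  Term 3 contributes 3 + 3 · 5 = 18
p(5) = ⊕ of these = min[0, 5, 18, 18] = 0.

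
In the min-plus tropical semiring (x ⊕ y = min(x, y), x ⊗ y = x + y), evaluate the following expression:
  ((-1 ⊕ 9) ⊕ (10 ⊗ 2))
((-1 ⊕ 9) ⊕ (10 ⊗ 2)) = -1

Expand innermost to outermost. Recall ⊕ takes the minimum of its arguments and ⊗ takes their sum. Working out the expression ((-1 ⊕ 9) ⊕ (10 ⊗ 2)) gives -1.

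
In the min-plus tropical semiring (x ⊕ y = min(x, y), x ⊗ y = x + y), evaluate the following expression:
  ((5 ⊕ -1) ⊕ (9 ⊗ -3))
((5 ⊕ -1) ⊕ (9 ⊗ -3)) = -1

Expand innermost to outermost. Recall ⊕ takes the minimum of its arguments and ⊗ takes their sum. Working out the expression ((5 ⊕ -1) ⊕ (9 ⊗ -3)) gives -1.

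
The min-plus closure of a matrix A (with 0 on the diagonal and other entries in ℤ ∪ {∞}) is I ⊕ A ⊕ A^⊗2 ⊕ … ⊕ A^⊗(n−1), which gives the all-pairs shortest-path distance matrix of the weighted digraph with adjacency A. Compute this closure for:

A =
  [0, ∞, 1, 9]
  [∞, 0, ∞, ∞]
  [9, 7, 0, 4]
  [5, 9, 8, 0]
Closure =
  [0, 8, 1, 5]
  [∞, 0, ∞, ∞]
  [9, 7, 0, 4]
  [5, 9, 6, 0]

This is the Floyd-Warshall all-pairs shortest-path computation. For each intermediate vertex k = 0, 1, …, 3, update dist[i][j] ← min(dist[i][j], dist[i][k] + dist[k][j]). The final matrix gives, for each (i, j), the minimum total weight of any directed path from i to j (possibly empty when i = j).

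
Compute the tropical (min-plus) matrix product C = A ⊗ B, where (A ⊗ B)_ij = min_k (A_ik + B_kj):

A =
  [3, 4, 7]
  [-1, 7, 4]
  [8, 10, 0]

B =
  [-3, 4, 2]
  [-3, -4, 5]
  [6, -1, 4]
A ⊗ B =
  [0, 0, 5]
  [-4, 3, 1]
  [5, -1, 4]

Apply the min-plus product entry-by-entry:
  C[0][0] = min over k of (A[0][0] + B[0][0] = 3 + -3 = 0, A[0][1] + B[1][0] = 4 + -3 = 1, A[0][2] + B[2][0] = 7 + 6 = 13) = 0 (attained at k = 0)
  C[0][1] = min over k of (A[0][0] + B[0][1] = 3 + 4 = 7, A[0][1] + B[1][1] = 4 + -4 = 0, A[0][2] + B[2][1] = 7 + -1 = 6) = 0 (attained at k = 1)
  C[0][2] = min over k of (A[0][0] + B[0][2] = 3 + 2 = 5, A[0][1] + B[1][2] = 4 + 5 = 9, A[0][2] + B[2][2] = 7 + 4 = 11) = 5 (attained at k = 0)
  C[1][0] = min over k of (A[1][0] + B[0][0] = -1 + -3 = -4, A[1][1] + B[1][0] = 7 + -3 = 4, A[1][2] + B[2][0] = 4 + 6 = 10) = -4 (attained at k = 0)
  C[1][1] = min over k of (A[1][0] + B[0][1] = -1 + 4 = 3, A[1][1] + B[1][1] = 7 + -4 = 3, A[1][2] + B[2][1] = 4 + -1 = 3) = 3 (attained at k = 0)
  C[1][2] = min over k of (A[1][0] + B[0][2] = -1 + 2 = 1, A[1][1] + B[1][2] = 7 + 5 = 12, A[1][2] + B[2][2] = 4 + 4 = 8) = 1 (attained at k = 0)
  C[2][0] = min over k of (A[2][0] + B[0][0] = 8 + -3 = 5, A[2][1] + B[1][0] = 10 + -3 = 7, A[2][2] + B[2][0] = 0 + 6 = 6) = 5 (attained at k = 0)
  C[2][1] = min over k of (A[2][0] + B[0][1] = 8 + 4 = 12, A[2][1] + B[1][1] = 10 + -4 = 6, A[2][2] + B[2][1] = 0 + -1 = -1) = -1 (attained at k = 2)
  C[2][2] = min over k of (A[2][0] + B[0][2] = 8 + 2 = 10, A[2][1] + B[1][2] = 10 + 5 = 15, A[2][2] + B[2][2] = 0 + 4 = 4) = 4 (attained at k = 2)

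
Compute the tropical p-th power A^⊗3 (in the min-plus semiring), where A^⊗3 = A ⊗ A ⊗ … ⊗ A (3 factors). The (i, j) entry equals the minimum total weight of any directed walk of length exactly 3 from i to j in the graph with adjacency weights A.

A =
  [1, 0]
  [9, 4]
A^⊗3 =
  [3, 2]
  [11, 10]

Each entry (A^⊗3)_ij equals the minimum over all length-3 walks i = v_0 → v_1 → … → v_3 = j of Σ_t A[v_t][v_{t+1}]. For example, for (i, j) = (0, 1) we minimise over 4 possible intermediate vertex sequences; the minimum is 2, attained along the walk 0 → 0 → 0 → 1.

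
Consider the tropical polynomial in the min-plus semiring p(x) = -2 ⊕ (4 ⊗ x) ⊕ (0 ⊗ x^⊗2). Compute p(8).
p(8) = -2

A tropical monomial a ⊗ x^⊗i evaluates to a + i · x. Evaluating each term at x = 8:
  Term 0 contributes -2 + 0 · 8 = -2
  Term 1 contributes 4 + 1 · 8 = 12
  Term 2 contributes 0 + 2 · 8 = 16
p(8) = ⊕ of these = min[-2, 12, 16] = -2.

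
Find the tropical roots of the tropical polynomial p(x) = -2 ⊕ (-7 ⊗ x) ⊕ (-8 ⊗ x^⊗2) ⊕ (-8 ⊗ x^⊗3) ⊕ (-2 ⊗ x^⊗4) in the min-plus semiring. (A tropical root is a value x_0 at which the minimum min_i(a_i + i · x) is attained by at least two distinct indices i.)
Roots: {-6, 0, 1, 5}

Each tropical root is a break point of the lower envelope of the lines y = a_i + i · x (there are 5 lines, with slopes 0, 1, ..., 4). Only the lines that attain the minimum somewhere contribute to roots; other lines are dominated. Here the surviving (envelope) indices are i = 4, i = 3, i = 2, i = 1, i = 0.
Intersections between consecutive envelope lines give the roots: for adjacent envelope indices i < j the intersection is x = (a_i − a_j) / (j − i). Reading off the sorted break points: {-6, 0, 1, 5}.
Verification: at each break x_0, at least two indices attain the minimum of min_i(a_i + i · x_0).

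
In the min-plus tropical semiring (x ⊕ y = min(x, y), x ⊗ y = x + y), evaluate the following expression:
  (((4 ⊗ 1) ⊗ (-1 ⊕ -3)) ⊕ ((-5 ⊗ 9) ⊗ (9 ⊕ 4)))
(((4 ⊗ 1) ⊗ (-1 ⊕ -3)) ⊕ ((-5 ⊗ 9) ⊗ (9 ⊕ 4))) = 2

Expand innermost to outermost. Recall ⊕ takes the minimum of its arguments and ⊗ takes their sum. Working out the expression (((4 ⊗ 1) ⊗ (-1 ⊕ -3)) ⊕ ((-5 ⊗ 9) ⊗ (9 ⊕ 4))) gives 2.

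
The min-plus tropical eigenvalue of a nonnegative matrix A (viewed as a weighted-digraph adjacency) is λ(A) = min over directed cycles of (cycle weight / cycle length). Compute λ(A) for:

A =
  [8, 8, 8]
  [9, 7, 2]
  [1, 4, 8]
λ(A) = 3

Enumerate directed cycles and compute their means (weight / length). Sample:
  cycle 0 → 0: weight = 8, length = 1, mean = 8/1 ≈ 8.000
  cycle 1 → 1: weight = 7, length = 1, mean = 7/1 ≈ 7.000
  cycle 2 → 2: weight = 8, length = 1, mean = 8/1 ≈ 8.000
  cycle 0 → 1 → 0: weight = 17, length = 2, mean = 17/2 ≈ 8.500
  cycle 0 → 2 → 0: weight = 9, length = 2, mean = 9/2 ≈ 4.500
  cycle 1 → 0 → 1: weight = 17, length = 2, mean = 17/2 ≈ 8.500
Minimum mean = 3.000, attained e.g. along the cycle 1 → 2 → 1 with weight 6 and length 2. So λ(A) = 6/2 = 3.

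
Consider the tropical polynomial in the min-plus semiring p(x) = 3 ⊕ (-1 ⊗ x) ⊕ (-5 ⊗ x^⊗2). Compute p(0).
p(0) = -5

A tropical monomial a ⊗ x^⊗i evaluates to a + i · x. Evaluating each term at x = 0:
  Term 0 contributes 3 + 0 · 0 = 3
  Term 1 contributes -1 + 1 · 0 = -1
  Term 2 contributes -5 + 2 · 0 = -5
p(0) = ⊕ of these = min[3, -1, -5] = -5.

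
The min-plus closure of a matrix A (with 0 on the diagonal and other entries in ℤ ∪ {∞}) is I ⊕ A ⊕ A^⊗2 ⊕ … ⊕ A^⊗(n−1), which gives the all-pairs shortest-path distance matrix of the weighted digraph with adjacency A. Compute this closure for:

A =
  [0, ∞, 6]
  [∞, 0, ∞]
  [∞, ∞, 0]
Closure =
  [0, ∞, 6]
  [∞, 0, ∞]
  [∞, ∞, 0]

This is the Floyd-Warshall all-pairs shortest-path computation. For each intermediate vertex k = 0, 1, …, 2, update dist[i][j] ← min(dist[i][j], dist[i][k] + dist[k][j]). The final matrix gives, for each (i, j), the minimum total weight of any directed path from i to j (possibly empty when i = j).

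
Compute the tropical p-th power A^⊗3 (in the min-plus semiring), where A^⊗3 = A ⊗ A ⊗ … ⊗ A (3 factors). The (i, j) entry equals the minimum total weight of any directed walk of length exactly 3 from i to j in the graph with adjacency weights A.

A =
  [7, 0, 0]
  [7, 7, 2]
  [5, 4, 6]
A^⊗3 =
  [7, 5, 5]
  [12, 7, 7]
  [10, 9, 7]

Each entry (A^⊗3)_ij equals the minimum over all length-3 walks i = v_0 → v_1 → … → v_3 = j of Σ_t A[v_t][v_{t+1}]. For example, for (i, j) = (0, 2) we minimise over 9 possible intermediate vertex sequences; the minimum is 5, attained along the walk 0 → 2 → 0 → 2.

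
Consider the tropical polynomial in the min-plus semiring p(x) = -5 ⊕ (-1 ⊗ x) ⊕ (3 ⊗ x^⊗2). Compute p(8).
p(8) = -5

A tropical monomial a ⊗ x^⊗i evaluates to a + i · x. Evaluating each term at x = 8:
  Term 0 contributes -5 + 0 · 8 = -5
  Term 1 contributes -1 + 1 · 8 = 7
  Term 2 contributes 3 + 2 · 8 = 19
p(8) = ⊕ of these = min[-5, 7, 19] = -5.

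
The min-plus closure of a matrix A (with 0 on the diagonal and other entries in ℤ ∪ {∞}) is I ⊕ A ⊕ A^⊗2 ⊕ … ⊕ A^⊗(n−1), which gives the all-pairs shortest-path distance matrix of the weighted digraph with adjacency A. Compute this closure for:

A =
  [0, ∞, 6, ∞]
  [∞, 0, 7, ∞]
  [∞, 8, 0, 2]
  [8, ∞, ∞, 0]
Closure =
  [0, 14, 6, 8]
  [17, 0, 7, 9]
  [10, 8, 0, 2]
  [8, 22, 14, 0]

This is the Floyd-Warshall all-pairs shortest-path computation. For each intermediate vertex k = 0, 1, …, 3, update dist[i][j] ← min(dist[i][j], dist[i][k] + dist[k][j]). The final matrix gives, for each (i, j), the minimum total weight of any directed path from i to j (possibly empty when i = j).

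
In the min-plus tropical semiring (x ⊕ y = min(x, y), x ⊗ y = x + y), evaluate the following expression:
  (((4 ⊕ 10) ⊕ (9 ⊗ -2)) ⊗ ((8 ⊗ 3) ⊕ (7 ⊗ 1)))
(((4 ⊕ 10) ⊕ (9 ⊗ -2)) ⊗ ((8 ⊗ 3) ⊕ (7 ⊗ 1))) = 12

Expand innermost to outermost. Recall ⊕ takes the minimum of its arguments and ⊗ takes their sum. Working out the expression (((4 ⊕ 10) ⊕ (9 ⊗ -2)) ⊗ ((8 ⊗ 3) ⊕ (7 ⊗ 1))) gives 12.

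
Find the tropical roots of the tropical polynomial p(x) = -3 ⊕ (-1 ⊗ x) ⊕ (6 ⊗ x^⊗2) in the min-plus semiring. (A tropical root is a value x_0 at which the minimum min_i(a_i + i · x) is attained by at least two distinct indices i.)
Roots: {-7, -2}

Each tropical root is a break point of the lower envelope of the lines y = a_i + i · x (there are 3 lines, with slopes 0, 1, ..., 2). Only the lines that attain the minimum somewhere contribute to roots; other lines are dominated. Here the surviving (envelope) indices are i = 2, i = 1, i = 0.
Intersections between consecutive envelope lines give the roots: for adjacent envelope indices i < j the intersection is x = (a_i − a_j) / (j − i). Reading off the sorted break points: {-7, -2}.
Verification: at each break x_0, at least two indices attain the minimum of min_i(a_i + i · x_0).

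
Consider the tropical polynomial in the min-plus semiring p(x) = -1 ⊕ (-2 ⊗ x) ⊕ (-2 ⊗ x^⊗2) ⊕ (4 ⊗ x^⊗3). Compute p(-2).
p(-2) = -6

A tropical monomial a ⊗ x^⊗i evaluates to a + i · x. Evaluating each term at x = -2:
  Term 0 contributes -1 + 0 · -2 = -1
  Term 1 contributes -2 + 1 · -2 = -4
  Term 2 contributes -2 + 2 · -2 = -6
  Term 3 contributes 4 + 3 · -2 = -2
p(-2) = ⊕ of these = min[-1, -4, -6, -2] = -6.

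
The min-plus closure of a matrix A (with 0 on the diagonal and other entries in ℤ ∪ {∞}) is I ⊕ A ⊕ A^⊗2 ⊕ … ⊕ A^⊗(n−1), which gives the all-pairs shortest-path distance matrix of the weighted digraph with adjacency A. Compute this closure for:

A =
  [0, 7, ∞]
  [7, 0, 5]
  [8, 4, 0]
Closure =
  [0, 7, 12]
  [7, 0, 5]
  [8, 4, 0]

This is the Floyd-Warshall all-pairs shortest-path computation. For each intermediate vertex k = 0, 1, …, 2, update dist[i][j] ← min(dist[i][j], dist[i][k] + dist[k][j]). The final matrix gives, for each (i, j), the minimum total weight of any directed path from i to j (possibly empty when i = j).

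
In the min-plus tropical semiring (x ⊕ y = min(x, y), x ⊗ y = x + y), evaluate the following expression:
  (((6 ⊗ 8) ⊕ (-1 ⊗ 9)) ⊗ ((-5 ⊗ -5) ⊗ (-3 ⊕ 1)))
(((6 ⊗ 8) ⊕ (-1 ⊗ 9)) ⊗ ((-5 ⊗ -5) ⊗ (-3 ⊕ 1))) = -5

Expand innermost to outermost. Recall ⊕ takes the minimum of its arguments and ⊗ takes their sum. Working out the expression (((6 ⊗ 8) ⊕ (-1 ⊗ 9)) ⊗ ((-5 ⊗ -5) ⊗ (-3 ⊕ 1))) gives -5.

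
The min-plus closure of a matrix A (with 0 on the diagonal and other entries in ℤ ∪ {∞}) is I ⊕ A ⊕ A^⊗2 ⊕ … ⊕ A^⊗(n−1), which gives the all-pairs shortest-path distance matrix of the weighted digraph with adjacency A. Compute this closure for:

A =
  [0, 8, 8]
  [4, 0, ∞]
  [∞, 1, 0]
Closure =
  [0, 8, 8]
  [4, 0, 12]
  [5, 1, 0]

This is the Floyd-Warshall all-pairs shortest-path computation. For each intermediate vertex k = 0, 1, …, 2, update dist[i][j] ← min(dist[i][j], dist[i][k] + dist[k][j]). The final matrix gives, for each (i, j), the minimum total weight of any directed path from i to j (possibly empty when i = j).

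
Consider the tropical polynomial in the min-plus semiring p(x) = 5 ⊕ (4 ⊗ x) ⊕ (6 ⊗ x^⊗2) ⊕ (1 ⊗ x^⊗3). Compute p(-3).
p(-3) = -8

A tropical monomial a ⊗ x^⊗i evaluates to a + i · x. Evaluating each term at x = -3:
  Term 0 contributes 5 + 0 · -3 = 5
  Term 1 contributes 4 + 1 · -3 = 1
  Term 2 contributes 6 + 2 · -3 = 0
  Term 3 contributes 1 + 3 · -3 = -8
p(-3) = ⊕ of these = min[5, 1, 0, -8] = -8.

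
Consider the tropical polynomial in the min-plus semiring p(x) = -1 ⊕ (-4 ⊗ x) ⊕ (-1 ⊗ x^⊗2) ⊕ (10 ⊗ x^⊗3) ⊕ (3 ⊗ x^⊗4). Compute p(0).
p(0) = -4

A tropical monomial a ⊗ x^⊗i evaluates to a + i · x. Evaluating each term at x = 0:
  Term 0 contributes -1 + 0 · 0 = -1
  Term 1 contributes -4 + 1 · 0 = -4
  Term 2 contributes -1 + 2 · 0 = -1
  Term 3 contributes 10 + 3 · 0 = 10
  Term 4 contributes 3 + 4 · 0 = 3
p(0) = ⊕ of these = min[-1, -4, -1, 10, 3] = -4.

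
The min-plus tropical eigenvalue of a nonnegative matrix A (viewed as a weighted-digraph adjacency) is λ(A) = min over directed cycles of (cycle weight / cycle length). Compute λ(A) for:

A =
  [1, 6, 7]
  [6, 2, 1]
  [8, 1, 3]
λ(A) = 1

Enumerate directed cycles and compute their means (weight / length). Sample:
  cycle 0 → 0: weight = 1, length = 1, mean = 1/1 ≈ 1.000
  cycle 1 → 1: weight = 2, length = 1, mean = 2/1 ≈ 2.000
  cycle 2 → 2: weight = 3, length = 1, mean = 3/1 ≈ 3.000
  cycle 0 → 1 → 0: weight = 12, length = 2, mean = 12/2 ≈ 6.000
  cycle 0 → 2 → 0: weight = 15, length = 2, mean = 15/2 ≈ 7.500
  cycle 1 → 0 → 1: weight = 12, length = 2, mean = 12/2 ≈ 6.000
Minimum mean = 1.000, attained e.g. along the cycle 0 → 0 with weight 1 and length 1. So λ(A) = 1/1 = 1.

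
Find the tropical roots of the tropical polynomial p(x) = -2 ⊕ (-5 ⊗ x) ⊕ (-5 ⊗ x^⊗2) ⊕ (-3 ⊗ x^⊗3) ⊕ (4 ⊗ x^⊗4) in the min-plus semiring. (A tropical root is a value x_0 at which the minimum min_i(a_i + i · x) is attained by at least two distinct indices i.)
Roots: {-7, -2, 0, 3}

Each tropical root is a break point of the lower envelope of the lines y = a_i + i · x (there are 5 lines, with slopes 0, 1, ..., 4). Only the lines that attain the minimum somewhere contribute to roots; other lines are dominated. Here the surviving (envelope) indices are i = 4, i = 3, i = 2, i = 1, i = 0.
Intersections between consecutive envelope lines give the roots: for adjacent envelope indices i < j the intersection is x = (a_i − a_j) / (j − i). Reading off the sorted break points: {-7, -2, 0, 3}.
Verification: at each break x_0, at least two indices attain the minimum of min_i(a_i + i · x_0).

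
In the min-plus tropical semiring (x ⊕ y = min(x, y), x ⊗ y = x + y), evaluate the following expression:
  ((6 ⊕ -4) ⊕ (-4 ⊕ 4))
((6 ⊕ -4) ⊕ (-4 ⊕ 4)) = -4

Expand innermost to outermost. Recall ⊕ takes the minimum of its arguments and ⊗ takes their sum. Working out the expression ((6 ⊕ -4) ⊕ (-4 ⊕ 4)) gives -4.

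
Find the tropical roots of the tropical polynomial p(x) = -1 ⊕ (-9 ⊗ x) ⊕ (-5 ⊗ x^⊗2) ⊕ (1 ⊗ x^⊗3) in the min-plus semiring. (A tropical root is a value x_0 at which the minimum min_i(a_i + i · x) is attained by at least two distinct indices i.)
Roots: {-6, -4, 8}

Each tropical root is a break point of the lower envelope of the lines y = a_i + i · x (there are 4 lines, with slopes 0, 1, ..., 3). Only the lines that attain the minimum somewhere contribute to roots; other lines are dominated. Here the surviving (envelope) indices are i = 3, i = 2, i = 1, i = 0.
Intersections between consecutive envelope lines give the roots: for adjacent envelope indices i < j the intersection is x = (a_i − a_j) / (j − i). Reading off the sorted break points: {-6, -4, 8}.
Verification: at each break x_0, at least two indices attain the minimum of min_i(a_i + i · x_0).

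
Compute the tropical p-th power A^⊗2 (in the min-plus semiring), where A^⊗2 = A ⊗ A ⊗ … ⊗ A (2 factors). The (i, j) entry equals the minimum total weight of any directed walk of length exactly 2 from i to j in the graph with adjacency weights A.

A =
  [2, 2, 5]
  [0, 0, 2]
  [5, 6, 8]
A^⊗2 =
  [2, 2, 4]
  [0, 0, 2]
  [6, 6, 8]

Each entry (A^⊗2)_ij equals the minimum over all length-2 walks i = v_0 → v_1 → … → v_2 = j of Σ_t A[v_t][v_{t+1}]. For example, for (i, j) = (0, 2) we minimise over 3 possible intermediate vertex sequences; the minimum is 4, attained along the walk 0 → 1 → 2.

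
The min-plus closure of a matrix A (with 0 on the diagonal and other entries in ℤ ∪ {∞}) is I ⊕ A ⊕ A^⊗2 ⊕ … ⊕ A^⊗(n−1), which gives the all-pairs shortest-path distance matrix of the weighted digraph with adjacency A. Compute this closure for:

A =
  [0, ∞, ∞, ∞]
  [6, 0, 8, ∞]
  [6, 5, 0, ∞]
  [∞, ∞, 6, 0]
Closure =
  [0, ∞, ∞, ∞]
  [6, 0, 8, ∞]
  [6, 5, 0, ∞]
  [12, 11, 6, 0]

This is the Floyd-Warshall all-pairs shortest-path computation. For each intermediate vertex k = 0, 1, …, 3, update dist[i][j] ← min(dist[i][j], dist[i][k] + dist[k][j]). The final matrix gives, for each (i, j), the minimum total weight of any directed path from i to j (possibly empty when i = j).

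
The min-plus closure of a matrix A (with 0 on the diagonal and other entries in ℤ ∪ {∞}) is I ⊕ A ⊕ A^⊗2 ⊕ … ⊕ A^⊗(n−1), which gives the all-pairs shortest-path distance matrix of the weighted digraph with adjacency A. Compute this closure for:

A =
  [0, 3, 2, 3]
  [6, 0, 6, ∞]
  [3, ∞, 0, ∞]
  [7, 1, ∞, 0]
Closure =
  [0, 3, 2, 3]
  [6, 0, 6, 9]
  [3, 6, 0, 6]
  [7, 1, 7, 0]

This is the Floyd-Warshall all-pairs shortest-path computation. For each intermediate vertex k = 0, 1, …, 3, update dist[i][j] ← min(dist[i][j], dist[i][k] + dist[k][j]). The final matrix gives, for each (i, j), the minimum total weight of any directed path from i to j (possibly empty when i = j).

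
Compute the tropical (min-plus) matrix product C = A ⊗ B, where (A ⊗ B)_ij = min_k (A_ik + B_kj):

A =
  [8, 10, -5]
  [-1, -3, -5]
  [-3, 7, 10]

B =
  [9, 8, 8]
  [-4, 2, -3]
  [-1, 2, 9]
A ⊗ B =
  [-6, -3, 4]
  [-7, -3, -6]
  [3, 5, 4]

Apply the min-plus product entry-by-entry:
  C[0][0] = min over k of (A[0][0] + B[0][0] = 8 + 9 = 17, A[0][1] + B[1][0] = 10 + -4 = 6, A[0][2] + B[2][0] = -5 + -1 = -6) = -6 (attained at k = 2)
  C[0][1] = min over k of (A[0][0] + B[0][1] = 8 + 8 = 16, A[0][1] + B[1][1] = 10 + 2 = 12, A[0][2] + B[2][1] = -5 + 2 = -3) = -3 (attained at k = 2)
  C[0][2] = min over k of (A[0][0] + B[0][2] = 8 + 8 = 16, A[0][1] + B[1][2] = 10 + -3 = 7, A[0][2] + B[2][2] = -5 + 9 = 4) = 4 (attained at k = 2)
  C[1][0] = min over k of (A[1][0] + B[0][0] = -1 + 9 = 8, A[1][1] + B[1][0] = -3 + -4 = -7, A[1][2] + B[2][0] = -5 + -1 = -6) = -7 (attained at k = 1)
  C[1][1] = min over k of (A[1][0] + B[0][1] = -1 + 8 = 7, A[1][1] + B[1][1] = -3 + 2 = -1, A[1][2] + B[2][1] = -5 + 2 = -3) = -3 (attained at k = 2)
  C[1][2] = min over k of (A[1][0] + B[0][2] = -1 + 8 = 7, A[1][1] + B[1][2] = -3 + -3 = -6, A[1][2] + B[2][2] = -5 + 9 = 4) = -6 (attained at k = 1)
  C[2][0] = min over k of (A[2][0] + B[0][0] = -3 + 9 = 6, A[2][1] + B[1][0] = 7 + -4 = 3, A[2][2] + B[2][0] = 10 + -1 = 9) = 3 (attained at k = 1)
  C[2][1] = min over k of (A[2][0] + B[0][1] = -3 + 8 = 5, A[2][1] + B[1][1] = 7 + 2 = 9, A[2][2] + B[2][1] = 10 + 2 = 12) = 5 (attained at k = 0)
  C[2][2] = min over k of (A[2][0] + B[0][2] = -3 + 8 = 5, A[2][1] + B[1][2] = 7 + -3 = 4, A[2][2] + B[2][2] = 10 + 9 = 19) = 4 (attained at k = 1)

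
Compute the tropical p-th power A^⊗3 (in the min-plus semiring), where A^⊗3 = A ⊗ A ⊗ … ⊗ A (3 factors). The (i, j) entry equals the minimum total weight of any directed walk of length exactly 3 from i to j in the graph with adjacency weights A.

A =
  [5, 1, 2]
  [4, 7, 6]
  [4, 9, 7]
A^⊗3 =
  [10, 6, 7]
  [9, 10, 11]
  [9, 10, 11]

Each entry (A^⊗3)_ij equals the minimum over all length-3 walks i = v_0 → v_1 → … → v_3 = j of Σ_t A[v_t][v_{t+1}]. For example, for (i, j) = (0, 2) we minimise over 9 possible intermediate vertex sequences; the minimum is 7, attained along the walk 0 → 1 → 0 → 2.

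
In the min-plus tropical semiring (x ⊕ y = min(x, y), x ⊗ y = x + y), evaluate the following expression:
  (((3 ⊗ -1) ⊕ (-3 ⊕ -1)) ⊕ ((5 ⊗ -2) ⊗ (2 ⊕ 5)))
(((3 ⊗ -1) ⊕ (-3 ⊕ -1)) ⊕ ((5 ⊗ -2) ⊗ (2 ⊕ 5))) = -3

Expand innermost to outermost. Recall ⊕ takes the minimum of its arguments and ⊗ takes their sum. Working out the expression (((3 ⊗ -1) ⊕ (-3 ⊕ -1)) ⊕ ((5 ⊗ -2) ⊗ (2 ⊕ 5))) gives -3.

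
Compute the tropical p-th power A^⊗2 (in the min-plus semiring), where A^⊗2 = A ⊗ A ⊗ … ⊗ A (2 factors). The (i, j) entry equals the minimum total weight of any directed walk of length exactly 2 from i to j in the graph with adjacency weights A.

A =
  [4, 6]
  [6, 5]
A^⊗2 =
  [8, 10]
  [10, 10]

Each entry (A^⊗2)_ij equals the minimum over all length-2 walks i = v_0 → v_1 → … → v_2 = j of Σ_t A[v_t][v_{t+1}]. For example, for (i, j) = (0, 1) we minimise over 2 possible intermediate vertex sequences; the minimum is 10, attained along the walk 0 → 0 → 1.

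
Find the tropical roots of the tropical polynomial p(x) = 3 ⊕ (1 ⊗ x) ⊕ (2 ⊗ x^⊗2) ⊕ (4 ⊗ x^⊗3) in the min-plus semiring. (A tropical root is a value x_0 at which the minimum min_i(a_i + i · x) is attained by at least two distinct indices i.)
Roots: {-2, -1, 2}

Each tropical root is a break point of the lower envelope of the lines y = a_i + i · x (there are 4 lines, with slopes 0, 1, ..., 3). Only the lines that attain the minimum somewhere contribute to roots; other lines are dominated. Here the surviving (envelope) indices are i = 3, i = 2, i = 1, i = 0.
Intersections between consecutive envelope lines give the roots: for adjacent envelope indices i < j the intersection is x = (a_i − a_j) / (j − i). Reading off the sorted break points: {-2, -1, 2}.
Verification: at each break x_0, at least two indices attain the minimum of min_i(a_i + i · x_0).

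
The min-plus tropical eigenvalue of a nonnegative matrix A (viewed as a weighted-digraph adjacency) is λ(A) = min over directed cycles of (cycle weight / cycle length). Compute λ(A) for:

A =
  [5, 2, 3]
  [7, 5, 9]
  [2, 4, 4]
λ(A) = 5/2

Enumerate directed cycles and compute their means (weight / length). Sample:
  cycle 0 → 0: weight = 5, length = 1, mean = 5/1 ≈ 5.000
  cycle 1 → 1: weight = 5, length = 1, mean = 5/1 ≈ 5.000
  cycle 2 → 2: weight = 4, length = 1, mean = 4/1 ≈ 4.000
  cycle 0 → 1 → 0: weight = 9, length = 2, mean = 9/2 ≈ 4.500
  cycle 0 → 2 → 0: weight = 5, length = 2, mean = 5/2 ≈ 2.500
  cycle 1 → 0 → 1: weight = 9, length = 2, mean = 9/2 ≈ 4.500
Minimum mean = 2.500, attained e.g. along the cycle 0 → 2 → 0 with weight 5 and length 2. So λ(A) = 5/2 = 5/2.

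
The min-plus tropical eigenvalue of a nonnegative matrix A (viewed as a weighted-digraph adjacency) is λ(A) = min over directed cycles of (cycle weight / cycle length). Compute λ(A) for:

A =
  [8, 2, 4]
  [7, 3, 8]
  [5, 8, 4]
λ(A) = 3

Enumerate directed cycles and compute their means (weight / length). Sample:
  cycle 0 → 0: weight = 8, length = 1, mean = 8/1 ≈ 8.000
  cycle 1 → 1: weight = 3, length = 1, mean = 3/1 ≈ 3.000
  cycle 2 → 2: weight = 4, length = 1, mean = 4/1 ≈ 4.000
  cycle 0 → 1 → 0: weight = 9, length = 2, mean = 9/2 ≈ 4.500
  cycle 0 → 2 → 0: weight = 9, length = 2, mean = 9/2 ≈ 4.500
  cycle 1 → 0 → 1: weight = 9, length = 2, mean = 9/2 ≈ 4.500
Minimum mean = 3.000, attained e.g. along the cycle 1 → 1 with weight 3 and length 1. So λ(A) = 3/1 = 3.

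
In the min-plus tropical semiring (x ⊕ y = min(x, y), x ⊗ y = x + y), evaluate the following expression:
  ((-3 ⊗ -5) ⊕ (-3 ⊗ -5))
((-3 ⊗ -5) ⊕ (-3 ⊗ -5)) = -8

Expand innermost to outermost. Recall ⊕ takes the minimum of its arguments and ⊗ takes their sum. Working out the expression ((-3 ⊗ -5) ⊕ (-3 ⊗ -5)) gives -8.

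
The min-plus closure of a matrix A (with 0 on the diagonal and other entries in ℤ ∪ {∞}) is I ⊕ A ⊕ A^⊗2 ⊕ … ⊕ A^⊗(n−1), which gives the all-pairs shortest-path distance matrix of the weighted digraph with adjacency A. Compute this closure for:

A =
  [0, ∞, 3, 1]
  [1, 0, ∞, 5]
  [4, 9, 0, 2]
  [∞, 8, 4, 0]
Closure =
  [0, 9, 3, 1]
  [1, 0, 4, 2]
  [4, 9, 0, 2]
  [8, 8, 4, 0]

This is the Floyd-Warshall all-pairs shortest-path computation. For each intermediate vertex k = 0, 1, …, 3, update dist[i][j] ← min(dist[i][j], dist[i][k] + dist[k][j]). The final matrix gives, for each (i, j), the minimum total weight of any directed path from i to j (possibly empty when i = j).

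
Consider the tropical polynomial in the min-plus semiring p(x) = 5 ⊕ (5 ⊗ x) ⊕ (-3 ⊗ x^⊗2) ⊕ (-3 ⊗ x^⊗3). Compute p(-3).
p(-3) = -12

A tropical monomial a ⊗ x^⊗i evaluates to a + i · x. Evaluating each term at x = -3:
  Term 0 contributes 5 + 0 · -3 = 5
  Term 1 contributes 5 + 1 · -3 = 2
  Term 2 contributes -3 + 2 · -3 = -9
  Term 3 contributes -3 + 3 · -3 = -12
p(-3) = ⊕ of these = min[5, 2, -9, -12] = -12.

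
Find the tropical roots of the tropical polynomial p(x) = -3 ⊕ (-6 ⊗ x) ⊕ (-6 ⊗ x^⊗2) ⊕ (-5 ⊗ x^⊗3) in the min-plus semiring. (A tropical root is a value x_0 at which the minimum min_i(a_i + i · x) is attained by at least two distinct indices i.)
Roots: {-1, 0, 3}

Each tropical root is a break point of the lower envelope of the lines y = a_i + i · x (there are 4 lines, with slopes 0, 1, ..., 3). Only the lines that attain the minimum somewhere contribute to roots; other lines are dominated. Here the surviving (envelope) indices are i = 3, i = 2, i = 1, i = 0.
Intersections between consecutive envelope lines give the roots: for adjacent envelope indices i < j the intersection is x = (a_i − a_j) / (j − i). Reading off the sorted break points: {-1, 0, 3}.
Verification: at each break x_0, at least two indices attain the minimum of min_i(a_i + i · x_0).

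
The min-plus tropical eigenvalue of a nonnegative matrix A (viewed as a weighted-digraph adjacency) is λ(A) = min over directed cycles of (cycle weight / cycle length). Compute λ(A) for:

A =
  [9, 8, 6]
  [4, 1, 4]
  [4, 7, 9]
λ(A) = 1

Enumerate directed cycles and compute their means (weight / length). Sample:
  cycle 0 → 0: weight = 9, length = 1, mean = 9/1 ≈ 9.000
  cycle 1 → 1: weight = 1, length = 1, mean = 1/1 ≈ 1.000
  cycle 2 → 2: weight = 9, length = 1, mean = 9/1 ≈ 9.000
  cycle 0 → 1 → 0: weight = 12, length = 2, mean = 12/2 ≈ 6.000
  cycle 0 → 2 → 0: weight = 10, length = 2, mean = 10/2 ≈ 5.000
  cycle 1 → 0 → 1: weight = 12, length = 2, mean = 12/2 ≈ 6.000
Minimum mean = 1.000, attained e.g. along the cycle 1 → 1 with weight 1 and length 1. So λ(A) = 1/1 = 1.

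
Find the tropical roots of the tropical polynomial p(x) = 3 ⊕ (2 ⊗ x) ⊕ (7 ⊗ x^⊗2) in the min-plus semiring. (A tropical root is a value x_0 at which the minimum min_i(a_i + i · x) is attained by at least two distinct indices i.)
Roots: {-5, 1}

Each tropical root is a break point of the lower envelope of the lines y = a_i + i · x (there are 3 lines, with slopes 0, 1, ..., 2). Only the lines that attain the minimum somewhere contribute to roots; other lines are dominated. Here the surviving (envelope) indices are i = 2, i = 1, i = 0.
Intersections between consecutive envelope lines give the roots: for adjacent envelope indices i < j the intersection is x = (a_i − a_j) / (j − i). Reading off the sorted break points: {-5, 1}.
Verification: at each break x_0, at least two indices attain the minimum of min_i(a_i + i · x_0).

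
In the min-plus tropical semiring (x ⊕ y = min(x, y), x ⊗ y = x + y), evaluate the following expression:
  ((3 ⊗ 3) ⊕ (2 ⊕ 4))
((3 ⊗ 3) ⊕ (2 ⊕ 4)) = 2

Expand innermost to outermost. Recall ⊕ takes the minimum of its arguments and ⊗ takes their sum. Working out the expression ((3 ⊗ 3) ⊕ (2 ⊕ 4)) gives 2.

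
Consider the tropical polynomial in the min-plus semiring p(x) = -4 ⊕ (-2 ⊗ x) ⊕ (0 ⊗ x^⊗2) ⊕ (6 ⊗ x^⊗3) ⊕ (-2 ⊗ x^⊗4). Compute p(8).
p(8) = -4

A tropical monomial a ⊗ x^⊗i evaluates to a + i · x. Evaluating each term at x = 8:
  Term 0 contributes -4 + 0 · 8 = -4
  Term 1 contributes -2 + 1 · 8 = 6
  Term 2 contributes 0 + 2 · 8 = 16
  Term 3 contributes 6 + 3 · 8 = 30
  Term 4 contributes -2 + 4 · 8 = 30
p(8) = ⊕ of these = min[-4, 6, 16, 30, 30] = -4.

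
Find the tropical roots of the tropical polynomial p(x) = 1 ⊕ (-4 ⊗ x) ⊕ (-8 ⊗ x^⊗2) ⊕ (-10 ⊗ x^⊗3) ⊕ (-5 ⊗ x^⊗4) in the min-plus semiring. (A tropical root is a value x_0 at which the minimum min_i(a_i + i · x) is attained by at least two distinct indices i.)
Roots: {-5, 2, 4, 5}

Each tropical root is a break point of the lower envelope of the lines y = a_i + i · x (there are 5 lines, with slopes 0, 1, ..., 4). Only the lines that attain the minimum somewhere contribute to roots; other lines are dominated. Here the surviving (envelope) indices are i = 4, i = 3, i = 2, i = 1, i = 0.
Intersections between consecutive envelope lines give the roots: for adjacent envelope indices i < j the intersection is x = (a_i − a_j) / (j − i). Reading off the sorted break points: {-5, 2, 4, 5}.
Verification: at each break x_0, at least two indices attain the minimum of min_i(a_i + i · x_0).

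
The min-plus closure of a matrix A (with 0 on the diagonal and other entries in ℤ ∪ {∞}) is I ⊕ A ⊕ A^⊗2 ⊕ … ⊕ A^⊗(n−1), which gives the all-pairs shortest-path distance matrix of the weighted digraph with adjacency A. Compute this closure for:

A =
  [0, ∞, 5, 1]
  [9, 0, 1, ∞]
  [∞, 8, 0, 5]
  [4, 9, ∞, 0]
Closure =
  [0, 10, 5, 1]
  [9, 0, 1, 6]
  [9, 8, 0, 5]
  [4, 9, 9, 0]

This is the Floyd-Warshall all-pairs shortest-path computation. For each intermediate vertex k = 0, 1, …, 3, update dist[i][j] ← min(dist[i][j], dist[i][k] + dist[k][j]). The final matrix gives, for each (i, j), the minimum total weight of any directed path from i to j (possibly empty when i = j).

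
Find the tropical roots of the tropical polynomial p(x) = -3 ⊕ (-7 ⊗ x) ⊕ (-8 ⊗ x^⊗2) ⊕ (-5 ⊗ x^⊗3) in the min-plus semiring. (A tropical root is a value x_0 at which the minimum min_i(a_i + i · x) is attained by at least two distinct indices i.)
Roots: {-3, 1, 4}

Each tropical root is a break point of the lower envelope of the lines y = a_i + i · x (there are 4 lines, with slopes 0, 1, ..., 3). Only the lines that attain the minimum somewhere contribute to roots; other lines are dominated. Here the surviving (envelope) indices are i = 3, i = 2, i = 1, i = 0.
Intersections between consecutive envelope lines give the roots: for adjacent envelope indices i < j the intersection is x = (a_i − a_j) / (j − i). Reading off the sorted break points: {-3, 1, 4}.
Verification: at each break x_0, at least two indices attain the minimum of min_i(a_i + i · x_0).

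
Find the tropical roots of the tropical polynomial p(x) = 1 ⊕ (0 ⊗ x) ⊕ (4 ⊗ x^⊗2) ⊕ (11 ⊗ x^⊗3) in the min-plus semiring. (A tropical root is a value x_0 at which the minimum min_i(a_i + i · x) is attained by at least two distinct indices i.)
Roots: {-7, -4, 1}

Each tropical root is a break point of the lower envelope of the lines y = a_i + i · x (there are 4 lines, with slopes 0, 1, ..., 3). Only the lines that attain the minimum somewhere contribute to roots; other lines are dominated. Here the surviving (envelope) indices are i = 3, i = 2, i = 1, i = 0.
Intersections between consecutive envelope lines give the roots: for adjacent envelope indices i < j the intersection is x = (a_i − a_j) / (j − i). Reading off the sorted break points: {-7, -4, 1}.
Verification: at each break x_0, at least two indices attain the minimum of min_i(a_i + i · x_0).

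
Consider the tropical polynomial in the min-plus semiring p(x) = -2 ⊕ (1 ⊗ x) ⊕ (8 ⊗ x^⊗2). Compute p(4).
p(4) = -2

A tropical monomial a ⊗ x^⊗i evaluates to a + i · x. Evaluating each term at x = 4:
  Term 0 contributes -2 + 0 · 4 = -2
  Term 1 contributes 1 + 1 · 4 = 5
  Term 2 contributes 8 + 2 · 4 = 16
p(4) = ⊕ of these = min[-2, 5, 16] = -2.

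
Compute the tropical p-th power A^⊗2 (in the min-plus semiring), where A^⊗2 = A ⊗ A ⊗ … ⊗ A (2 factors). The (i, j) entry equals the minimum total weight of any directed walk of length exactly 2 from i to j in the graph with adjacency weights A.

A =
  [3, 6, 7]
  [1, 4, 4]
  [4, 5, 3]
A^⊗2 =
  [6, 9, 10]
  [4, 7, 7]
  [6, 8, 6]

Each entry (A^⊗2)_ij equals the minimum over all length-2 walks i = v_0 → v_1 → … → v_2 = j of Σ_t A[v_t][v_{t+1}]. For example, for (i, j) = (0, 2) we minimise over 3 possible intermediate vertex sequences; the minimum is 10, attained along the walk 0 → 0 → 2.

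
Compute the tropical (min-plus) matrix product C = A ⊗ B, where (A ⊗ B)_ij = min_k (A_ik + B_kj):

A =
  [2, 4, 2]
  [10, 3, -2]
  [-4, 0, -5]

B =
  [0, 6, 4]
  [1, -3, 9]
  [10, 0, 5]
A ⊗ B =
  [2, 1, 6]
  [4, -2, 3]
  [-4, -5, 0]

Apply the min-plus product entry-by-entry:
  C[0][0] = min over k of (A[0][0] + B[0][0] = 2 + 0 = 2, A[0][1] + B[1][0] = 4 + 1 = 5, A[0][2] + B[2][0] = 2 + 10 = 12) = 2 (attained at k = 0)
  C[0][1] = min over k of (A[0][0] + B[0][1] = 2 + 6 = 8, A[0][1] + B[1][1] = 4 + -3 = 1, A[0][2] + B[2][1] = 2 + 0 = 2) = 1 (attained at k = 1)
  C[0][2] = min over k of (A[0][0] + B[0][2] = 2 + 4 = 6, A[0][1] + B[1][2] = 4 + 9 = 13, A[0][2] + B[2][2] = 2 + 5 = 7) = 6 (attained at k = 0)
  C[1][0] = min over k of (A[1][0] + B[0][0] = 10 + 0 = 10, A[1][1] + B[1][0] = 3 + 1 = 4, A[1][2] + B[2][0] = -2 + 10 = 8) = 4 (attained at k = 1)
  C[1][1] = min over k of (A[1][0] + B[0][1] = 10 + 6 = 16, A[1][1] + B[1][1] = 3 + -3 = 0, A[1][2] + B[2][1] = -2 + 0 = -2) = -2 (attained at k = 2)
  C[1][2] = min over k of (A[1][0] + B[0][2] = 10 + 4 = 14, A[1][1] + B[1][2] = 3 + 9 = 12, A[1][2] + B[2][2] = -2 + 5 = 3) = 3 (attained at k = 2)
  C[2][0] = min over k of (A[2][0] + B[0][0] = -4 + 0 = -4, A[2][1] + B[1][0] = 0 + 1 = 1, A[2][2] + B[2][0] = -5 + 10 = 5) = -4 (attained at k = 0)
  C[2][1] = min over k of (A[2][0] + B[0][1] = -4 + 6 = 2, A[2][1] + B[1][1] = 0 + -3 = -3, A[2][2] + B[2][1] = -5 + 0 = -5) = -5 (attained at k = 2)
  C[2][2] = min over k of (A[2][0] + B[0][2] = -4 + 4 = 0, A[2][1] + B[1][2] = 0 + 9 = 9, A[2][2] + B[2][2] = -5 + 5 = 0) = 0 (attained at k = 0)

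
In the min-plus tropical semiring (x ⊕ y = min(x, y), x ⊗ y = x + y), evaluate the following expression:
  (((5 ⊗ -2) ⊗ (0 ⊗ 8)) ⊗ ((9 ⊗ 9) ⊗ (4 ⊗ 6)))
(((5 ⊗ -2) ⊗ (0 ⊗ 8)) ⊗ ((9 ⊗ 9) ⊗ (4 ⊗ 6))) = 39

Expand innermost to outermost. Recall ⊕ takes the minimum of its arguments and ⊗ takes their sum. Working out the expression (((5 ⊗ -2) ⊗ (0 ⊗ 8)) ⊗ ((9 ⊗ 9) ⊗ (4 ⊗ 6))) gives 39.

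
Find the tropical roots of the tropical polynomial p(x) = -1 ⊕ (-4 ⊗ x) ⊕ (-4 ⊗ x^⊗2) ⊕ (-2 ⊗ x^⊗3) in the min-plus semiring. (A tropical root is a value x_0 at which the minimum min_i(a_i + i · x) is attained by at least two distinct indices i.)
Roots: {-2, 0, 3}

Each tropical root is a break point of the lower envelope of the lines y = a_i + i · x (there are 4 lines, with slopes 0, 1, ..., 3). Only the lines that attain the minimum somewhere contribute to roots; other lines are dominated. Here the surviving (envelope) indices are i = 3, i = 2, i = 1, i = 0.
Intersections between consecutive envelope lines give the roots: for adjacent envelope indices i < j the intersection is x = (a_i − a_j) / (j − i). Reading off the sorted break points: {-2, 0, 3}.
Verification: at each break x_0, at least two indices attain the minimum of min_i(a_i + i · x_0).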